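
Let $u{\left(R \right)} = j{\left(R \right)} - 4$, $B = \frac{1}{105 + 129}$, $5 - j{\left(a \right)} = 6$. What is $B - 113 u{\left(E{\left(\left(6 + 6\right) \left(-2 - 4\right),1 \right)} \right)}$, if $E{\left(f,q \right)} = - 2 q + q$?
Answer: $\frac{132211}{234} \approx 565.0$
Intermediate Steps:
$j{\left(a \right)} = -1$ ($j{\left(a \right)} = 5 - 6 = -1$)
$B = \frac{1}{234} \approx 0.0042735$
$E{\left(f,q \right)} = - q$
$u{\left(R \right)} = -5$ ($u{\left(R \right)} = -1 - 4 = -5$)
$B - 113 u{\left(E{\left(\left(6 + 6\right) \left(-2 - 4\right),1 \right)} \right)} = \frac{1}{234} - -565 = \frac{1}{234} + 565 = \frac{132211}{234}$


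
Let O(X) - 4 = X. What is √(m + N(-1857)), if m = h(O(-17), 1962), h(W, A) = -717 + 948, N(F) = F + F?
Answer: 9*I*√43 ≈ 59.017*I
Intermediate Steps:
O(X) = 4 + X
N(F) = 2*F
h(W, A) = 231
m = 231
√(m + N(-1857)) = √(231 + 2*(-1857)) = √(231 - 3714) = √(-3483) = 9*I*√43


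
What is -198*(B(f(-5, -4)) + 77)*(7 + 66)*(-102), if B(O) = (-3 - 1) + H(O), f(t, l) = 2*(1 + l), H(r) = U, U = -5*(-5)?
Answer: 144482184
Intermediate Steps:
U = 25
H(r) = 25
f(t, l) = 2 + 2*l
B(O) = 21 (B(O) = (-3 - 1) + 25 = -4 + 25 = 21)
-198*(B(f(-5, -4)) + 77)*(7 + 66)*(-102) = -198*(21 + 77)*(7 + 66)*(-102) = -19404*73*(-102) = -198*7154*(-102) = -1416492*(-102) = 144482184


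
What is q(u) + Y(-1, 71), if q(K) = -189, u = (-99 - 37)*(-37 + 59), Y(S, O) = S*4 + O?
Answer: -122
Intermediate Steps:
Y(S, O) = O + 4*S (Y(S, O) = 4*S + O = O + 4*S)
u = -2992 (u = -136*22 = -2992)
q(u) + Y(-1, 71) = -189 + (71 + 4*(-1)) = -189 + (71 - 4) = -189 + 67 = -122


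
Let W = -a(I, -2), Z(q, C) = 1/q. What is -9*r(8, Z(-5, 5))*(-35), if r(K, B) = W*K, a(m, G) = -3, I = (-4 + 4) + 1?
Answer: 7560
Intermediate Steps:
I = 1 (I = 0 + 1 = 1)
W = 3 (W = -1*(-3) = 3)
r(K, B) = 3*K
-9*r(8, Z(-5, 5))*(-35) = -27*8*(-35) = -9*24*(-35) = -216*(-35) = 7560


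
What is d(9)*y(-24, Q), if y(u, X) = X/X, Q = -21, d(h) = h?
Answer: 9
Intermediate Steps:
y(u, X) = 1
d(9)*y(-24, Q) = 9*1 = 9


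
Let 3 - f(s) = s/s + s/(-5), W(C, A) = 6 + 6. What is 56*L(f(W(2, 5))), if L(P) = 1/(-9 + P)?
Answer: -280/23 ≈ -12.174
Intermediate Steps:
W(C, A) = 12
f(s) = 2 + s/5 (f(s) = 3 - (s/s + s/(-5)) = 3 - (1 + s*(-1/5)) = 3 - (1 - s/5) = 3 + (-1 + s/5) = 2 + s/5)
56*L(f(W(2, 5))) = 56/(-9 + (2 + (1/5)*12)) = 56/(-9 + (2 + 12/5)) = 56/(-9 + 22/5) = 56/(-23/5) = 56*(-5/23) = -280/23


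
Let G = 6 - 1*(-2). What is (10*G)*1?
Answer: 80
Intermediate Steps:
G = 8 (G = 6 + 2 = 8)
(10*G)*1 = (10*8)*1 = 80*1 = 80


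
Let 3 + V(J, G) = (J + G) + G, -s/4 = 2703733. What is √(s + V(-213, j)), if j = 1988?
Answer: 2*I*√2702793 ≈ 3288.0*I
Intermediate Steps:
s = -10814932 (s = -4*2703733 = -10814932)
V(J, G) = -3 + J + 2*G (V(J, G) = -3 + ((J + G) + G) = -3 + ((G + J) + G) = -3 + (J + 2*G) = -3 + J + 2*G)
√(s + V(-213, j)) = √(-10814932 + (-3 - 213 + 2*1988)) = √(-10814932 + (-3 - 213 + 3976)) = √(-10814932 + 3760) = √(-10811172) = 2*I*√2702793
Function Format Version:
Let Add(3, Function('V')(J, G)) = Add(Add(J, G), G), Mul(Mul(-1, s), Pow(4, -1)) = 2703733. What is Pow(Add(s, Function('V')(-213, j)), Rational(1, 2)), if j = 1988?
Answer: Mul(2, I, Pow(2702793, Rational(1, 2))) ≈ Mul(3288.0, I)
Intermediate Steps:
s = -10814932 (s = Mul(-4, 2703733) = -10814932)
Function('V')(J, G) = Add(-3, J, Mul(2, G)) (Function('V')(J, G) = Add(-3, Add(Add(J, G), G)) = Add(-3, Add(Add(G, J), G)) = Add(-3, Add(J, Mul(2, G))) = Add(-3, J, Mul(2, G)))
Pow(Add(s, Function('V')(-213, j)), Rational(1, 2)) = Pow(Add(-10814932, Add(-3, -213, Mul(2, 1988))), Rational(1, 2)) = Pow(Add(-10814932, Add(-3, -213, 3976)), Rational(1, 2)) = Pow(Add(-10814932, 3760), Rational(1, 2)) = Pow(-10811172, Rational(1, 2)) = Mul(2, I, Pow(2702793, Rational(1, 2)))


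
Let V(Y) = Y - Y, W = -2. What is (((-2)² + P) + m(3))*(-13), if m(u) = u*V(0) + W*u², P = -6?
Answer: 260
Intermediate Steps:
V(Y) = 0
m(u) = -2*u² (m(u) = u*0 - 2*u² = 0 - 2*u² = -2*u²)
(((-2)² + P) + m(3))*(-13) = (((-2)² - 6) - 2*3²)*(-13) = ((4 - 6) - 2*9)*(-13) = (-2 - 18)*(-13) = -20*(-13) = 260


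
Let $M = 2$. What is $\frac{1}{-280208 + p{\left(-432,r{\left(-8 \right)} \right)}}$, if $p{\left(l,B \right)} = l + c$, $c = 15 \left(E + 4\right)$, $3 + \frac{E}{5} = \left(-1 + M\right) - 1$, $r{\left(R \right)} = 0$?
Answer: $- \frac{1}{280805} \approx -3.5612 \cdot 10^{-6}$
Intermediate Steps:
$E = -15$ ($E = -15 + 5 \left(\left(-1 + 2\right) - 1\right) = -15 + 5 \left(1 - 1\right) = -15 + 5 \cdot 0 = -15 + 0 = -15$)
$c = -165$ ($c = 15 \left(-15 + 4\right) = 15 \left(-11\right) = -165$)
$p{\left(l,B \right)} = -165 + l$ ($p{\left(l,B \right)} = l - 165 = -165 + l$)
$\frac{1}{-280208 + p{\left(-432,r{\left(-8 \right)} \right)}} = \frac{1}{-280208 - 597} = \frac{1}{-280805} = - \frac{1}{280805}$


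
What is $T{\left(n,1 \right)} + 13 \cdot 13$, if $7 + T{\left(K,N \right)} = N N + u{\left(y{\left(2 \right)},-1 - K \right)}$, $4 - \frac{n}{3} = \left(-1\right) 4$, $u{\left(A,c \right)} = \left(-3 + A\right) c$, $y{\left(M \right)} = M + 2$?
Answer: $138$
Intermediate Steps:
$y{\left(M \right)} = 2 + M$
$u{\left(A,c \right)} = c \left(-3 + A\right)$
$n = 24$ ($n = 12 - 3 \left(\left(-1\right) 4\right) = 12 - -12 = 12 + 12 = 24$)
$T{\left(K,N \right)} = -8 + N^{2} - K$ ($T{\left(K,N \right)} = -7 + \left(N N + \left(-1 - K\right) \left(-3 + \left(2 + 2\right)\right)\right) = -7 + \left(N^{2} + \left(-1 - K\right) \left(-3 + 4\right)\right) = -7 + \left(N^{2} + \left(-1 - K\right) 1\right) = -7 - \left(1 + K - N^{2}\right) = -8 + N^{2} - K$)
$T{\left(n,1 \right)} + 13 \cdot 13 = \left(-8 + 1^{2} - 24\right) + 13 \cdot 13 = \left(-8 + 1 - 24\right) + 169 = -31 + 169 = 138$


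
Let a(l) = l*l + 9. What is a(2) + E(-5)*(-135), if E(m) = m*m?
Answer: -3362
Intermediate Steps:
E(m) = m**2
a(l) = 9 + l**2 (a(l) = l**2 + 9 = 9 + l**2)
a(2) + E(-5)*(-135) = (9 + 2**2) + (-5)**2*(-135) = (9 + 4) + 25*(-135) = 13 - 3375 = -3362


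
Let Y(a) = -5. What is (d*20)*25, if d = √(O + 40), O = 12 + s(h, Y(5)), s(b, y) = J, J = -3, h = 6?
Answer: 3500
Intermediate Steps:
s(b, y) = -3
O = 9 (O = 12 - 3 = 9)
d = 7 (d = √(9 + 40) = √49 = 7)
(d*20)*25 = (7*20)*25 = 140*25 = 3500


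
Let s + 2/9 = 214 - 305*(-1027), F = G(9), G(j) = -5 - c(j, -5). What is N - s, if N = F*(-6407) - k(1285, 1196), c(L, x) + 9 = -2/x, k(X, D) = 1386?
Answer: -15205499/45 ≈ -3.3790e+5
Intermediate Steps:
c(L, x) = -9 - 2/x
G(j) = 18/5 (G(j) = -5 - (-9 - 2/(-5)) = -5 - (-9 - 2*(-⅕)) = -5 - (-9 + ⅖) = -5 - 1*(-43/5) = -5 + 43/5 = 18/5)
F = 18/5 ≈ 3.6000
s = 2821039/9 (s = -2/9 + (214 - 305*(-1027)) = -2/9 + (214 + 313235) = -2/9 + 313449 = 2821039/9 ≈ 3.1345e+5)
N = -122256/5 (N = (18/5)*(-6407) - 1*1386 = -115326/5 - 1386 = -122256/5 ≈ -24451.)
N - s = -122256/5 - 1*2821039/9 = -122256/5 - 2821039/9 = -15205499/45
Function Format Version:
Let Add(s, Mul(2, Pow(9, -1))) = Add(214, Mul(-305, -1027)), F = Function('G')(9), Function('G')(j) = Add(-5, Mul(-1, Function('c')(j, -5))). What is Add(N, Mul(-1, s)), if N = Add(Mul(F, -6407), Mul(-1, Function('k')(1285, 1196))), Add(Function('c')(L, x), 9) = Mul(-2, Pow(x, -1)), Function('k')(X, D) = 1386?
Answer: Rational(-15205499, 45) ≈ -3.3790e+5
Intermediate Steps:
Function('c')(L, x) = Add(-9, Mul(-2, Pow(x, -1)))
Function('G')(j) = Rational(18, 5) (Function('G')(j) = Add(-5, Mul(-1, Add(-9, Mul(-2, Pow(-5, -1))))) = Add(-5, Mul(-1, Add(-9, Mul(-2, Rational(-1, 5))))) = Add(-5, Mul(-1, Add(-9, Rational(2, 5)))) = Add(-5, Mul(-1, Rational(-43, 5))) = Add(-5, Rational(43, 5)) = Rational(18, 5))
F = Rational(18, 5) ≈ 3.6000
s = Rational(2821039, 9) (s = Add(Rational(-2, 9), Add(214, Mul(-305, -1027))) = Add(Rational(-2, 9), Add(214, 313235)) = Add(Rational(-2, 9), 313449) = Rational(2821039, 9) ≈ 3.1345e+5)
N = Rational(-122256, 5) (N = Add(Mul(Rational(18, 5), -6407), Mul(-1, 1386)) = Add(Rational(-115326, 5), -1386) = Rational(-122256, 5) ≈ -24451.)
Add(N, Mul(-1, s)) = Add(Rational(-122256, 5), Mul(-1, Rational(2821039, 9))) = Add(Rational(-122256, 5), Rational(-2821039, 9)) = Rational(-15205499, 45)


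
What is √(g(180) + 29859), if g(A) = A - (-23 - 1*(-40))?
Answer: √30022 ≈ 173.27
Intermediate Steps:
g(A) = -17 + A (g(A) = A - (-23 + 40) = A - 1*17 = A - 17 = -17 + A)
√(g(180) + 29859) = √((-17 + 180) + 29859) = √(163 + 29859) = √30022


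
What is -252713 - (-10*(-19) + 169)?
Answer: -253072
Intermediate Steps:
-252713 - (-10*(-19) + 169) = -252713 - (190 + 169) = -252713 - 1*359 = -252713 - 359 = -253072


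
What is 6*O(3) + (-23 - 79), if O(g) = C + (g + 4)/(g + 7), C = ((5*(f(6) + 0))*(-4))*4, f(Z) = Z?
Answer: -14889/5 ≈ -2977.8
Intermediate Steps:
C = -480 (C = ((5*(6 + 0))*(-4))*4 = ((5*6)*(-4))*4 = (30*(-4))*4 = -120*4 = -480)
O(g) = -480 + (4 + g)/(7 + g) (O(g) = -480 + (g + 4)/(g + 7) = -480 + (4 + g)/(7 + g))
6*O(3) + (-23 - 79) = 6*((-3356 - 479*3)/(7 + 3)) + (-23 - 79) = 6*((-3356 - 1437)/10) - 102 = 6*((⅒)*(-4793)) - 102 = 6*(-4793/10) - 102 = -14379/5 - 102 = -14889/5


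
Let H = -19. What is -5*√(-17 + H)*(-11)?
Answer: 330*I ≈ 330.0*I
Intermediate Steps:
-5*√(-17 + H)*(-11) = -5*√(-17 - 19)*(-11) = -30*I*(-11) = 330*I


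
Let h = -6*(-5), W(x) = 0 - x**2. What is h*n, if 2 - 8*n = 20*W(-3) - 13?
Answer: 2925/4 ≈ 731.25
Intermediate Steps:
W(x) = -x**2
n = 195/8 (n = 1/4 - (20*(-1*(-3)**2) - 13)/8 = 1/4 - (20*(-1*9) - 13)/8 = 1/4 - (20*(-9) - 13)/8 = 1/4 - (-180 - 13)/8 = 1/4 - 1/8*(-193) = 1/4 + 193/8 = 195/8 ≈ 24.375)
h = 30
h*n = 30*(195/8) = 2925/4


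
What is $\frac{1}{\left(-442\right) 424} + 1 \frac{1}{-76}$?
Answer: $- \frac{46871}{3560752} \approx -0.013163$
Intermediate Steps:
$\frac{1}{\left(-442\right) 424} + 1 \frac{1}{-76} = \left(- \frac{1}{442}\right) \frac{1}{424} + 1 \left(- \frac{1}{76}\right) = - \frac{1}{187408} - \frac{1}{76} = - \frac{46871}{3560752}$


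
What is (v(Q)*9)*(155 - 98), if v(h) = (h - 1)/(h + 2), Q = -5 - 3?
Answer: 1539/2 ≈ 769.50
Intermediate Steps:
Q = -8
v(h) = (-1 + h)/(2 + h)
(v(Q)*9)*(155 - 98) = (((-1 - 8)/(2 - 8))*9)*(155 - 98) = ((-9/(-6))*9)*57 = (-⅙*(-9)*9)*57 = ((3/2)*9)*57 = (27/2)*57 = 1539/2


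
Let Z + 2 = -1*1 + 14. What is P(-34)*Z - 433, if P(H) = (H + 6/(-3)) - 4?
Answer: -873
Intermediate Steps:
Z = 11 (Z = -2 + (-1*1 + 14) = -2 + (-1 + 14) = -2 + 13 = 11)
P(H) = -6 + H (P(H) = (H + 6*(-⅓)) - 4 = (H - 2) - 4 = (-2 + H) - 4 = -6 + H)
P(-34)*Z - 433 = (-6 - 34)*11 - 433 = -40*11 - 433 = -440 - 433 = -873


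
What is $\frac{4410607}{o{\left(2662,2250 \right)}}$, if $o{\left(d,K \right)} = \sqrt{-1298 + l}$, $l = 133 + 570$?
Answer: $- \frac{4410607 i \sqrt{595}}{595} \approx - 1.8082 \cdot 10^{5} i$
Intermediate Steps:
$l = 703$
$o{\left(d,K \right)} = i \sqrt{595}$ ($o{\left(d,K \right)} = \sqrt{-1298 + 703} = \sqrt{-595} = i \sqrt{595}$)
$\frac{4410607}{o{\left(2662,2250 \right)}} = \frac{4410607}{i \sqrt{595}} = 4410607 \left(- \frac{i \sqrt{595}}{595}\right) = - \frac{4410607 i \sqrt{595}}{595}$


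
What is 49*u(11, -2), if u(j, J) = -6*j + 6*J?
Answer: -3822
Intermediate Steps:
49*u(11, -2) = 49*(-6*11 + 6*(-2)) = 49*(-66 - 12) = 49*(-78) = -3822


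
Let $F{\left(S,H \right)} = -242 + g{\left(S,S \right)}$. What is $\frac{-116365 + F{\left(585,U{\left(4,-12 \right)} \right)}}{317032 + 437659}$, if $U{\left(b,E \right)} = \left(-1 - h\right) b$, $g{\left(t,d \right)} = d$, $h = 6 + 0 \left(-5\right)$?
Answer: $- \frac{116022}{754691} \approx -0.15373$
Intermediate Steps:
$h = 6$ ($h = 6 + 0 = 6$)
$U{\left(b,E \right)} = - 7 b$ ($U{\left(b,E \right)} = \left(-1 - 6\right) b = - 7 b$)
$F{\left(S,H \right)} = -242 + S$
$\frac{-116365 + F{\left(585,U{\left(4,-12 \right)} \right)}}{317032 + 437659} = \frac{-116365 + \left(-242 + 585\right)}{317032 + 437659} = \frac{-116365 + 343}{754691} = \left(-116022\right) \frac{1}{754691} = - \frac{116022}{754691}$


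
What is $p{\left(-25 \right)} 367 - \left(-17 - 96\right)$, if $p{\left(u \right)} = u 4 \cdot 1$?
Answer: $-36587$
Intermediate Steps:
$p{\left(u \right)} = 4 u$ ($p{\left(u \right)} = 4 u 1 = 4 u$)
$p{\left(-25 \right)} 367 - \left(-17 - 96\right) = 4 \left(-25\right) 367 - \left(-17 - 96\right) = \left(-100\right) 367 - \left(-17 - 96\right) = -36700 - -113 = -36700 + 113 = -36587$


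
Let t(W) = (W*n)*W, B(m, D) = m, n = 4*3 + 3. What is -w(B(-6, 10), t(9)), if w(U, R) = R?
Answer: -1215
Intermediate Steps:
n = 15 (n = 12 + 3 = 15)
t(W) = 15*W**2 (t(W) = (W*15)*W = (15*W)*W = 15*W**2)
-w(B(-6, 10), t(9)) = -15*9**2 = -15*81 = -1*1215 = -1215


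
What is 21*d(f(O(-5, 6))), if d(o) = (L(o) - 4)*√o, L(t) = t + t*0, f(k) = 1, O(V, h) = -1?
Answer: -63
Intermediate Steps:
L(t) = t (L(t) = t + 0 = t)
d(o) = √o*(-4 + o) (d(o) = (o - 4)*√o = (-4 + o)*√o = √o*(-4 + o))
21*d(f(O(-5, 6))) = 21*(√1*(-4 + 1)) = 21*(1*(-3)) = 21*(-3) = -63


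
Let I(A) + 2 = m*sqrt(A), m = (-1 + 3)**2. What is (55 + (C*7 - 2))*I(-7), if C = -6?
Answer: -22 + 44*I*sqrt(7) ≈ -22.0 + 116.41*I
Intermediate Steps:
m = 4 (m = 2**2 = 4)
I(A) = -2 + 4*sqrt(A)
(55 + (C*7 - 2))*I(-7) = (55 + (-6*7 - 2))*(-2 + 4*sqrt(-7)) = (55 + (-42 - 2))*(-2 + 4*(I*sqrt(7))) = (55 - 44)*(-2 + 4*I*sqrt(7)) = 11*(-2 + 4*I*sqrt(7)) = -22 + 44*I*sqrt(7)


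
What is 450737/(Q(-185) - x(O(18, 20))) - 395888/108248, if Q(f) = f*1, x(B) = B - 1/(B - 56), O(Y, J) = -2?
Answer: -354262790016/143631565 ≈ -2466.5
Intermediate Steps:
x(B) = B - 1/(-56 + B)
Q(f) = f
450737/(Q(-185) - x(O(18, 20))) - 395888/108248 = 450737/(-185 - (-1 + (-2)² - 56*(-2))/(-56 - 2)) - 395888/108248 = 450737/(-185 - (-1 + 4 + 112)/(-58)) - 395888*1/108248 = 450737/(-185 - (-1)*115/58) - 49486/13531 = 450737/(-185 - 1*(-115/58)) - 49486/13531 = 450737/(-185 + 115/58) - 49486/13531 = 450737/(-10615/58) - 49486/13531 = 450737*(-58/10615) - 49486/13531 = -26142746/10615 - 49486/13531 = -354262790016/143631565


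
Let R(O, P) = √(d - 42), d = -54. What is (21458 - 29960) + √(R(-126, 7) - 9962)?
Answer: -8502 + √(-9962 + 4*I*√6) ≈ -8502.0 + 99.81*I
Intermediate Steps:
R(O, P) = 4*I*√6 (R(O, P) = √(-54 - 42) = √(-96) = 4*I*√6)
(21458 - 29960) + √(R(-126, 7) - 9962) = (21458 - 29960) + √(4*I*√6 - 9962) = -8502 + √(-9962 + 4*I*√6)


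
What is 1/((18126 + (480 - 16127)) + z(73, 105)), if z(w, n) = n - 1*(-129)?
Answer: 1/2713 ≈ 0.00036860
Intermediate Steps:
z(w, n) = 129 + n (z(w, n) = n + 129 = 129 + n)
1/((18126 + (480 - 16127)) + z(73, 105)) = 1/((18126 + (480 - 16127)) + (129 + 105)) = 1/((18126 - 15647) + 234) = 1/(2479 + 234) = 1/2713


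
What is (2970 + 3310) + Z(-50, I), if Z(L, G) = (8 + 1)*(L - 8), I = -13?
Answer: 5758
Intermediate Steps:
Z(L, G) = -72 + 9*L (Z(L, G) = 9*(-8 + L) = -72 + 9*L)
(2970 + 3310) + Z(-50, I) = (2970 + 3310) + (-72 + 9*(-50)) = 6280 + (-72 - 450) = 6280 - 522 = 5758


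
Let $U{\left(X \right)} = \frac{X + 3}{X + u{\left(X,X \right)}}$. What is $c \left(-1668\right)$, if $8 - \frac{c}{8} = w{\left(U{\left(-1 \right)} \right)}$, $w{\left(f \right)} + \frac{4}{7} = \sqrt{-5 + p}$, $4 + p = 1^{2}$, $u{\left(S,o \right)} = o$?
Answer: $- \frac{800640}{7} + 26688 i \sqrt{2} \approx -1.1438 \cdot 10^{5} + 37743.0 i$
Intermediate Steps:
$p = -3$ ($p = -4 + 1^{2} = -4 + 1 = -3$)
$U{\left(X \right)} = \frac{3 + X}{2 X}$ ($U{\left(X \right)} = \frac{X + 3}{X + X} = \frac{3 + X}{2 X}$)
$w{\left(f \right)} = - \frac{4}{7} + 2 i \sqrt{2}$ ($w{\left(f \right)} = - \frac{4}{7} + \sqrt{-5 - 3} = - \frac{4}{7} + \sqrt{-8} = - \frac{4}{7} + 2 i \sqrt{2}$)
$c = \frac{480}{7} - 16 i \sqrt{2}$ ($c = 64 - 8 \left(- \frac{4}{7} + 2 i \sqrt{2}\right) = 64 + \left(\frac{32}{7} - 16 i \sqrt{2}\right) = \frac{480}{7} - 16 i \sqrt{2} \approx 68.571 - 22.627 i$)
$c \left(-1668\right) = \left(\frac{480}{7} - 16 i \sqrt{2}\right) \left(-1668\right) = - \frac{800640}{7} + 26688 i \sqrt{2}$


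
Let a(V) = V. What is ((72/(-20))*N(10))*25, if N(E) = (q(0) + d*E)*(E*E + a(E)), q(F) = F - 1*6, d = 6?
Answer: -534600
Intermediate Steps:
q(F) = -6 + F (q(F) = F - 6 = -6 + F)
N(E) = (-6 + 6*E)*(E + E²) (N(E) = ((-6 + 0) + 6*E)*(E*E + E) = (-6 + 6*E)*(E² + E) = (-6 + 6*E)*(E + E²))
((72/(-20))*N(10))*25 = ((72/(-20))*(6*10*(-1 + 10²)))*25 = ((72*(-1/20))*(6*10*(-1 + 100)))*25 = -108*10*99/5*25 = -18/5*5940*25 = -21384*25 = -534600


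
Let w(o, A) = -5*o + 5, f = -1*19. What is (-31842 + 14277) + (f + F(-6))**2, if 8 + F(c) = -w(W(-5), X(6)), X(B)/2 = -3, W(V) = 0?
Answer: -16541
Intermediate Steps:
X(B) = -6 (X(B) = 2*(-3) = -6)
f = -19
w(o, A) = 5 - 5*o
F(c) = -13 (F(c) = -8 - (5 - 5*0) = -8 - (5 + 0) = -8 - 1*5 = -8 - 5 = -13)
(-31842 + 14277) + (f + F(-6))**2 = (-31842 + 14277) + (-19 - 13)**2 = -17565 + (-32)**2 = -17565 + 1024 = -16541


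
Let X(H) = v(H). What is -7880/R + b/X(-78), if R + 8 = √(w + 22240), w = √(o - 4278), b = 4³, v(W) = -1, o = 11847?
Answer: -1487872/22263 - 7880*√22327/22263 ≈ -119.72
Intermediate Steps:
X(H) = -1
b = 64
w = 87 (w = √(11847 - 4278) = √7569 = 87)
R = -8 + √22327 (R = -8 + √(87 + 22240) = -8 + √22327 ≈ 141.42)
-7880/R + b/X(-78) = -7880/(-8 + √22327) + 64/(-1) = -7880/(-8 + √22327) + 64*(-1) = -7880/(-8 + √22327) - 64 = -64 - 7880/(-8 + √22327)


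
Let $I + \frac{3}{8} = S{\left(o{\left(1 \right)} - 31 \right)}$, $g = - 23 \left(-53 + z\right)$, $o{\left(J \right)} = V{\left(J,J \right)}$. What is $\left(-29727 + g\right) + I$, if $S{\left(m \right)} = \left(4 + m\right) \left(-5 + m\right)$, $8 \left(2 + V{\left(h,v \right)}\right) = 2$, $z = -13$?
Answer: $- \frac{433985}{16} \approx -27124.0$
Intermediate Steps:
$V{\left(h,v \right)} = - \frac{7}{4}$ ($V{\left(h,v \right)} = -2 + \frac{1}{8} \cdot 2 = -2 + \frac{1}{4} = - \frac{7}{4}$)
$o{\left(J \right)} = - \frac{7}{4}$
$S{\left(m \right)} = \left(-5 + m\right) \left(4 + m\right)$
$g = 1518$ ($g = - 23 \left(-53 - 13\right) = \left(-23\right) \left(-66\right) = 1518$)
$I = \frac{17359}{16}$ ($I = - \frac{3}{8} - \left(\frac{73}{4} - 31 - \left(- \frac{7}{4} - 31\right)^{2}\right) = - \frac{3}{8} - \left(- \frac{51}{4} - \left(- \frac{7}{4} - 31\right)^{2}\right) = - \frac{3}{8} - \left(- \frac{51}{4} - \frac{17161}{16}\right) = - \frac{3}{8} + \left(-20 + \frac{17161}{16} + \frac{131}{4}\right) = - \frac{3}{8} + \frac{17365}{16} = \frac{17359}{16} \approx 1084.9$)
$\left(-29727 + g\right) + I = \left(-29727 + 1518\right) + \frac{17359}{16} = -28209 + \frac{17359}{16} = - \frac{433985}{16}$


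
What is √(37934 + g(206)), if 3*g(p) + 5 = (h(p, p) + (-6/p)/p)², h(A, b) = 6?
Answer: √153744050950959/63654 ≈ 194.79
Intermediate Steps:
g(p) = -5/3 + (6 - 6/p²)²/3 (g(p) = -5/3 + (6 + (-6/p)/p)²/3 = -5/3 + (6 - 6/p²)²/3)
√(37934 + g(206)) = √(37934 + (31/3 - 24/206² + 12/206⁴)) = √(37934 + (31/3 - 24*1/42436 + 12*(1/1800814096))) = √(37934 + (31/3 - 6/10609 + 3/450203524)) = √(37934 + 13955545405/1350610572) = √(51248016983653/1350610572) = √153744050950959/63654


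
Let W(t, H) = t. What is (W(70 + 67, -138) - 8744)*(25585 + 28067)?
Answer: -461782764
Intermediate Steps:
(W(70 + 67, -138) - 8744)*(25585 + 28067) = ((70 + 67) - 8744)*(25585 + 28067) = (137 - 8744)*53652 = -8607*53652 = -461782764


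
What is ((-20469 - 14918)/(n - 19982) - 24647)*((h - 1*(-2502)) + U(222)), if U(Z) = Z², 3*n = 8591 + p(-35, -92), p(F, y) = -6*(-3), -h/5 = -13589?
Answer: -13771207945438/4667 ≈ -2.9508e+9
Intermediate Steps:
h = 67945 (h = -5*(-13589) = 67945)
p(F, y) = 18
n = 8609/3 (n = (8591 + 18)/3 = (⅓)*8609 = 8609/3 ≈ 2869.7)
((-20469 - 14918)/(n - 19982) - 24647)*((h - 1*(-2502)) + U(222)) = ((-20469 - 14918)/(8609/3 - 19982) - 24647)*((67945 - 1*(-2502)) + 222²) = (-35387/(-51337/3) - 24647)*((67945 + 2502) + 49284) = (-35387*(-3/51337) - 24647)*(70447 + 49284) = (9651/4667 - 24647)*119731 = -115017898/4667*119731 = -13771207945438/4667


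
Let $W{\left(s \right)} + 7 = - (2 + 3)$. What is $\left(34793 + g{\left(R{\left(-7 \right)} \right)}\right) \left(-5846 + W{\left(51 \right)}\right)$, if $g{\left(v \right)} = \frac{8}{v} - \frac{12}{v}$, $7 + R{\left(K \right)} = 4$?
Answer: $- \frac{611475614}{3} \approx -2.0383 \cdot 10^{8}$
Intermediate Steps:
$W{\left(s \right)} = -12$ ($W{\left(s \right)} = -7 - \left(2 + 3\right) = -7 - 5 = -12$)
$R{\left(K \right)} = -3$ ($R{\left(K \right)} = -7 + 4 = -3$)
$g{\left(v \right)} = - \frac{4}{v}$
$\left(34793 + g{\left(R{\left(-7 \right)} \right)}\right) \left(-5846 + W{\left(51 \right)}\right) = \left(34793 - \frac{4}{-3}\right) \left(-5846 - 12\right) = \left(34793 - - \frac{4}{3}\right) \left(-5858\right) = \left(34793 + \frac{4}{3}\right) \left(-5858\right) = \frac{104383}{3} \left(-5858\right) = - \frac{611475614}{3}$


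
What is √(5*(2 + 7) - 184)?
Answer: I*√139 ≈ 11.79*I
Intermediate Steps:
√(5*(2 + 7) - 184) = √(5*9 - 184) = √(45 - 184) = √(-139) = I*√139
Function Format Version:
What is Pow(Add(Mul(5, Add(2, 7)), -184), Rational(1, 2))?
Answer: Mul(I, Pow(139, Rational(1, 2))) ≈ Mul(11.790, I)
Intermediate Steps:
Pow(Add(Mul(5, Add(2, 7)), -184), Rational(1, 2)) = Pow(Add(Mul(5, 9), -184), Rational(1, 2)) = Pow(Add(45, -184), Rational(1, 2)) = Pow(-139, Rational(1, 2)) = Mul(I, Pow(139, Rational(1, 2)))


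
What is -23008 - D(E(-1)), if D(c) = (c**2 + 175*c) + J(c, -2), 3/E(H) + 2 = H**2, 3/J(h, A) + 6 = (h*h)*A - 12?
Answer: -269903/12 ≈ -22492.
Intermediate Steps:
J(h, A) = 3/(-18 + A*h**2) (J(h, A) = 3/(-6 + ((h*h)*A - 12)) = 3/(-6 + (h**2*A - 12)) = 3/(-6 + (A*h**2 - 12)) = 3/(-6 + (-12 + A*h**2)) = 3/(-18 + A*h**2))
E(H) = 3/(-2 + H**2)
D(c) = c**2 + 3/(-18 - 2*c**2) + 175*c (D(c) = (c**2 + 175*c) + 3/(-18 - 2*c**2) = c**2 + 3/(-18 - 2*c**2) + 175*c)
-23008 - D(E(-1)) = -23008 - (-3/2 + (3/(-2 + (-1)**2))*(9 + (3/(-2 + (-1)**2))**2)*(175 + 3/(-2 + (-1)**2)))/(9 + (3/(-2 + (-1)**2))**2) = -23008 - (-3/2 + (3/(-2 + 1))*(9 + (3/(-2 + 1))**2)*(175 + 3/(-2 + 1)))/(9 + (3/(-2 + 1))**2) = -23008 - (-3/2 + (3/(-1))*(9 + (3/(-1))**2)*(175 + 3/(-1)))/(9 + (3/(-1))**2) = -23008 - (-3/2 + (3*(-1))*(9 + (3*(-1))**2)*(175 + 3*(-1)))/(9 + (3*(-1))**2) = -23008 - (-3/2 - 3*(9 + (-3)**2)*(175 - 3))/(9 + (-3)**2) = -23008 - (-3/2 - 3*(9 + 9)*172)/(9 + 9) = -23008 - (-3/2 - 3*18*172)/18 = -23008 - (-3/2 - 9288)/18 = -23008 - (-18579)/(18*2) = -23008 - 1*(-6193/12) = -23008 + 6193/12 = -269903/12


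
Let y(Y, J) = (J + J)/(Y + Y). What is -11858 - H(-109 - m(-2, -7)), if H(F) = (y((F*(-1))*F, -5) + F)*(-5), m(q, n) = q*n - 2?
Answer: -182470758/14641 ≈ -12463.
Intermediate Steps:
m(q, n) = -2 + n*q (m(q, n) = n*q - 2 = -2 + n*q)
y(Y, J) = J/Y (y(Y, J) = (2*J)/((2*Y)) = (2*J)*(1/(2*Y)) = J/Y)
H(F) = -25/F² - 5*F (H(F) = (-5*(-1/F²) + F)*(-5) = (-(-5)/F² + F)*(-5) = (5/F² + F)*(-5) = (F + 5/F²)*(-5) = -25/F² - 5*F)
-11858 - H(-109 - m(-2, -7)) = -11858 - (-25/(-109 - (-2 - 7*(-2)))² - 5*(-109 - (-2 - 7*(-2)))) = -11858 - (-25/(-109 - (-2 + 14))² - 5*(-109 - (-2 + 14))) = -11858 - (-25/(-109 - 1*12)² - 5*(-109 - 1*12)) = -11858 - (-25/(-109 - 12)² - 5*(-109 - 12)) = -11858 - (-25/(-121)² - 5*(-121)) = -11858 - (-25*1/14641 + 605) = -11858 - (-25/14641 + 605) = -11858 - 1*8857780/14641 = -11858 - 8857780/14641 = -182470758/14641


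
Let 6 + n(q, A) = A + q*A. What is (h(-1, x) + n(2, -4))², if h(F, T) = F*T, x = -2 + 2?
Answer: 324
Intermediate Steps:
n(q, A) = -6 + A + A*q (n(q, A) = -6 + (A + q*A) = -6 + (A + A*q) = -6 + A + A*q)
x = 0
(h(-1, x) + n(2, -4))² = (-1*0 + (-6 - 4 - 4*2))² = (0 + (-6 - 4 - 8))² = (0 - 18)² = (-18)² = 324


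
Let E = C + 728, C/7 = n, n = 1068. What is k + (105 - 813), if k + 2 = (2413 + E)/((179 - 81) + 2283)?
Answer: -1679893/2381 ≈ -705.54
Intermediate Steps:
C = 7476 (C = 7*1068 = 7476)
E = 8204 (E = 7476 + 728 = 8204)
k = 5855/2381 (k = -2 + (2413 + 8204)/((179 - 81) + 2283) = -2 + 10617/(98 + 2283) = -2 + 10617/2381 = 5855/2381 ≈ 2.4590)
k + (105 - 813) = 5855/2381 + (105 - 813) = 5855/2381 - 708 = -1679893/2381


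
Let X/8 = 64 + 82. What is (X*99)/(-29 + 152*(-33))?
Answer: -115632/5045 ≈ -22.920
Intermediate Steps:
X = 1168 (X = 8*(64 + 82) = 8*146 = 1168)
(X*99)/(-29 + 152*(-33)) = (1168*99)/(-29 + 152*(-33)) = 115632/(-29 - 5016) = 115632/(-5045) = 115632*(-1/5045) = -115632/5045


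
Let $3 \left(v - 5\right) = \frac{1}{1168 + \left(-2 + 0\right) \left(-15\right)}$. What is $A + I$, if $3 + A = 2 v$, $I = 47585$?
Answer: $\frac{85522825}{1797} \approx 47592.0$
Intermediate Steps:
$v = \frac{17971}{3594}$ ($v = 5 + \frac{1}{3 \left(1168 + \left(-2 + 0\right) \left(-15\right)\right)} = 5 + \frac{1}{3 \left(1168 - -30\right)} = 5 + \frac{1}{3 \left(1168 + 30\right)} = 5 + \frac{1}{3 \cdot 1198} = 5 + \frac{1}{3} \cdot \frac{1}{1198} = 5 + \frac{1}{3594} = \frac{17971}{3594} \approx 5.0003$)
$A = \frac{12580}{1797}$ ($A = -3 + 2 \cdot \frac{17971}{3594} = -3 + \frac{17971}{1797} = \frac{12580}{1797} \approx 7.0006$)
$A + I = \frac{12580}{1797} + 47585 = \frac{85522825}{1797}$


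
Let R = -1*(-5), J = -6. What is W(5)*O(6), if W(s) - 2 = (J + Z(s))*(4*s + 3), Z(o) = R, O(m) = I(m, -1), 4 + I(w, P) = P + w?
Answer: -21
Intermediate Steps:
I(w, P) = -4 + P + w (I(w, P) = -4 + (P + w) = -4 + P + w)
O(m) = -5 + m (O(m) = -4 - 1 + m = -5 + m)
R = 5
Z(o) = 5
W(s) = -1 - 4*s (W(s) = 2 + (-6 + 5)*(4*s + 3) = 2 - (3 + 4*s) = 2 + (-3 - 4*s) = -1 - 4*s)
W(5)*O(6) = (-1 - 4*5)*(-5 + 6) = (-1 - 20)*1 = -21*1 = -21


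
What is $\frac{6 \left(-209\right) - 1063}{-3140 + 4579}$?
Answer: $- \frac{2317}{1439} \approx -1.6101$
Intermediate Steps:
$\frac{6 \left(-209\right) - 1063}{-3140 + 4579} = \frac{-1254 - 1063}{1439} = \left(-2317\right) \frac{1}{1439} = - \frac{2317}{1439}$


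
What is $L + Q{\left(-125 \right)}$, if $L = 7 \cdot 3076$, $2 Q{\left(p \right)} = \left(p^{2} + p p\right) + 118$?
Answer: $37216$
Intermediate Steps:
$Q{\left(p \right)} = 59 + p^{2}$ ($Q{\left(p \right)} = \frac{\left(p^{2} + p p\right) + 118}{2} = \frac{\left(p^{2} + p^{2}\right) + 118}{2} = \frac{2 p^{2} + 118}{2} = \frac{118 + 2 p^{2}}{2} = 59 + p^{2}$)
$L = 21532$
$L + Q{\left(-125 \right)} = 21532 + \left(59 + \left(-125\right)^{2}\right) = 21532 + \left(59 + 15625\right) = 21532 + 15684 = 37216$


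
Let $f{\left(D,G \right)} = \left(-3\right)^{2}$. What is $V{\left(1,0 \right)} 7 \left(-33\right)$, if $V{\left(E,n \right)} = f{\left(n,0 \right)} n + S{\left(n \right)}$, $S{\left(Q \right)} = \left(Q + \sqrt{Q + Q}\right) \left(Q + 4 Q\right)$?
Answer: $0$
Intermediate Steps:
$S{\left(Q \right)} = 5 Q \left(Q + \sqrt{2} \sqrt{Q}\right)$ ($S{\left(Q \right)} = \left(Q + \sqrt{2 Q}\right) 5 Q = \left(Q + \sqrt{2} \sqrt{Q}\right) 5 Q = 5 Q \left(Q + \sqrt{2} \sqrt{Q}\right)$)
$f{\left(D,G \right)} = 9$
$V{\left(E,n \right)} = 5 n^{2} + 9 n + 5 \sqrt{2} n^{\frac{3}{2}}$ ($V{\left(E,n \right)} = 9 n + \left(5 n^{2} + 5 \sqrt{2} n^{\frac{3}{2}}\right) = 5 n^{2} + 9 n + 5 \sqrt{2} n^{\frac{3}{2}}$)
$V{\left(1,0 \right)} 7 \left(-33\right) = \left(5 \cdot 0^{2} + 9 \cdot 0 + 5 \sqrt{2} \cdot 0^{\frac{3}{2}}\right) 7 \left(-33\right) = \left(5 \cdot 0 + 0 + 5 \sqrt{2} \cdot 0\right) 7 \left(-33\right) = \left(0 + 0 + 0\right) 7 \left(-33\right) = 0 \cdot 7 \left(-33\right) = 0 \left(-33\right) = 0$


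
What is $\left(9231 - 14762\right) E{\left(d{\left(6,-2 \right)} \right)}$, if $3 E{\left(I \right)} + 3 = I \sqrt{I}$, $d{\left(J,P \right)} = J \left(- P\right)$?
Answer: $5531 - 44248 \sqrt{3} \approx -71109.0$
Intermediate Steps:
$d{\left(J,P \right)} = - J P$
$E{\left(I \right)} = -1 + \frac{I^{\frac{3}{2}}}{3}$ ($E{\left(I \right)} = -1 + \frac{I \sqrt{I}}{3} = -1 + \frac{I^{\frac{3}{2}}}{3}$)
$\left(9231 - 14762\right) E{\left(d{\left(6,-2 \right)} \right)} = \left(9231 - 14762\right) \left(-1 + \frac{\left(\left(-1\right) 6 \left(-2\right)\right)^{\frac{3}{2}}}{3}\right) = - 5531 \left(-1 + \frac{12^{\frac{3}{2}}}{3}\right) = - 5531 \left(-1 + \frac{24 \sqrt{3}}{3}\right) = - 5531 \left(-1 + 8 \sqrt{3}\right) = 5531 - 44248 \sqrt{3}$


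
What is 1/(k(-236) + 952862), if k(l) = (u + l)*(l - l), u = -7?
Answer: 1/952862 ≈ 1.0495e-6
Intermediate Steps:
k(l) = 0 (k(l) = (-7 + l)*(l - l) = (-7 + l)*0 = 0)
1/(k(-236) + 952862) = 1/(0 + 952862) = 1/952862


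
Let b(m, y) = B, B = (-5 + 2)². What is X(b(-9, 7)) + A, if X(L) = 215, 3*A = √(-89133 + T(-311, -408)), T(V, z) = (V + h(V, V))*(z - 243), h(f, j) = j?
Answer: 215 + √315789/3 ≈ 402.32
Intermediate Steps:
B = 9 (B = (-3)² = 9)
b(m, y) = 9
T(V, z) = 2*V*(-243 + z) (T(V, z) = (V + V)*(z - 243) = (2*V)*(-243 + z) = 2*V*(-243 + z))
A = √315789/3 (A = √(-89133 + 2*(-311)*(-243 - 408))/3 = √(-89133 + 2*(-311)*(-651))/3 = √(-89133 + 404922)/3 = √315789/3 ≈ 187.32)
X(b(-9, 7)) + A = 215 + √315789/3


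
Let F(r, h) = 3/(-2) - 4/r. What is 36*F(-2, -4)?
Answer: 18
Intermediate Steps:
F(r, h) = -3/2 - 4/r (F(r, h) = 3*(-1/2) - 4/r = -3/2 - 4/r)
36*F(-2, -4) = 36*(-3/2 - 4/(-2)) = 36*(-3/2 - 4*(-1/2)) = 36*(-3/2 + 2) = 36*(1/2) = 18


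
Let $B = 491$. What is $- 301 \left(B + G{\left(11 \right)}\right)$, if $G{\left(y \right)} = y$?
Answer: $-151102$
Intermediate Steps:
$- 301 \left(B + G{\left(11 \right)}\right) = - 301 \left(491 + 11\right) = \left(-301\right) 502 = -151102$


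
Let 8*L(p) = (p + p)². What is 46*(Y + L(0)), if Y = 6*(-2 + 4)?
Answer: 552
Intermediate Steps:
L(p) = p²/2 (L(p) = (p + p)²/8 = (2*p)²/8 = (4*p²)/8 = p²/2)
Y = 12 (Y = 6*2 = 12)
46*(Y + L(0)) = 46*(12 + (½)*0²) = 46*(12 + (½)*0) = 46*(12 + 0) = 46*12 = 552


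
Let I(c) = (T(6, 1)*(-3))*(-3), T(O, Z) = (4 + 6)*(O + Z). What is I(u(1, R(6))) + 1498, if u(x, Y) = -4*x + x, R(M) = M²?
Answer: 2128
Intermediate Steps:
T(O, Z) = 10*O + 10*Z (T(O, Z) = 10*(O + Z) = 10*O + 10*Z)
u(x, Y) = -3*x
I(c) = 630 (I(c) = ((10*6 + 10*1)*(-3))*(-3) = ((60 + 10)*(-3))*(-3) = (70*(-3))*(-3) = -210*(-3) = 630)
I(u(1, R(6))) + 1498 = 630 + 1498 = 2128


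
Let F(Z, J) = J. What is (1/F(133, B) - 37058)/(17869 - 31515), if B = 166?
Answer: 6151627/2265236 ≈ 2.7157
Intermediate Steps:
(1/F(133, B) - 37058)/(17869 - 31515) = (1/166 - 37058)/(17869 - 31515) = (1/166 - 37058)/(-13646) = -6151627/166*(-1/13646) = 6151627/2265236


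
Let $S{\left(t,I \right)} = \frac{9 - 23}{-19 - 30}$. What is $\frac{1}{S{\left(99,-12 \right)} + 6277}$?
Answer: $\frac{7}{43941} \approx 0.0001593$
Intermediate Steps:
$S{\left(t,I \right)} = \frac{2}{7}$ ($S{\left(t,I \right)} = - \frac{14}{-49} = \left(-14\right) \left(- \frac{1}{49}\right) = \frac{2}{7}$)
$\frac{1}{S{\left(99,-12 \right)} + 6277} = \frac{1}{\frac{2}{7} + 6277} = \frac{1}{\frac{43941}{7}} = \frac{7}{43941}$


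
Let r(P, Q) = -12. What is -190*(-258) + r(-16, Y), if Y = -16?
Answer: 49008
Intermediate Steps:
-190*(-258) + r(-16, Y) = -190*(-258) - 12 = 49020 - 12 = 49008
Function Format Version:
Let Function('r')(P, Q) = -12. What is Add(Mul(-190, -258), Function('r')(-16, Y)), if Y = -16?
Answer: 49008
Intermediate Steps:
Add(Mul(-190, -258), Function('r')(-16, Y)) = Add(Mul(-190, -258), -12) = Add(49020, -12) = 49008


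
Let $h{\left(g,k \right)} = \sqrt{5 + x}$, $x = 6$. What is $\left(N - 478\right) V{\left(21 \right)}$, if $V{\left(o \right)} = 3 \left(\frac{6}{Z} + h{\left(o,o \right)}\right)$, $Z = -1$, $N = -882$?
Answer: $24480 - 4080 \sqrt{11} \approx 10948.0$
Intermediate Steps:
$h{\left(g,k \right)} = \sqrt{11}$ ($h{\left(g,k \right)} = \sqrt{5 + 6} = \sqrt{11}$)
$V{\left(o \right)} = -18 + 3 \sqrt{11}$ ($V{\left(o \right)} = 3 \left(\frac{6}{-1} + \sqrt{11}\right) = 3 \left(6 \left(-1\right) + \sqrt{11}\right) = 3 \left(-6 + \sqrt{11}\right) = -18 + 3 \sqrt{11}$)
$\left(N - 478\right) V{\left(21 \right)} = \left(-882 - 478\right) \left(-18 + 3 \sqrt{11}\right) = - 1360 \left(-18 + 3 \sqrt{11}\right) = 24480 - 4080 \sqrt{11}$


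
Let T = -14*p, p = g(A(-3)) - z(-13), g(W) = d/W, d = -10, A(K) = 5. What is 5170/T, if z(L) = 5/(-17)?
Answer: 43945/203 ≈ 216.48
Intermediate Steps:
z(L) = -5/17 (z(L) = 5*(-1/17) = -5/17)
g(W) = -10/W
p = -29/17 (p = -10/5 - 1*(-5/17) = -10*1/5 + 5/17 = -2 + 5/17 = -29/17 ≈ -1.7059)
T = 406/17 (T = -14*(-29/17) = 406/17 ≈ 23.882)
5170/T = 5170/(406/17) = 5170*(17/406) = 43945/203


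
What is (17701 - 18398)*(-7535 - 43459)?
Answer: 35542818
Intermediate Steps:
(17701 - 18398)*(-7535 - 43459) = -697*(-50994) = 35542818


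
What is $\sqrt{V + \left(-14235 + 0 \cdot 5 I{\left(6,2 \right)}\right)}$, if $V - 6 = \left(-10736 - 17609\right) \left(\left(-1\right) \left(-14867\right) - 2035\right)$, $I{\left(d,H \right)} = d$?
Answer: $i \sqrt{363737269} \approx 19072.0 i$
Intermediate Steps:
$V = -363723034$ ($V = 6 + \left(-10736 - 17609\right) \left(\left(-1\right) \left(-14867\right) - 2035\right) = 6 - 28345 \left(14867 - 2035\right) = 6 - 363723040 = -363723034$)
$\sqrt{V + \left(-14235 + 0 \cdot 5 I{\left(6,2 \right)}\right)} = \sqrt{-363723034 - \left(14235 - 0 \cdot 5 \cdot 6\right)} = \sqrt{-363723034 + \left(-14235 + 0 \cdot 6\right)} = \sqrt{-363723034 + \left(-14235 + 0\right)} = \sqrt{-363723034 - 14235} = \sqrt{-363737269} = i \sqrt{363737269}$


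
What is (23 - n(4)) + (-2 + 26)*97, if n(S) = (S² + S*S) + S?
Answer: 2315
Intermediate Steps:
n(S) = S + 2*S² (n(S) = (S² + S²) + S = 2*S² + S = S + 2*S²)
(23 - n(4)) + (-2 + 26)*97 = (23 - 4*(1 + 2*4)) + (-2 + 26)*97 = (23 - 4*(1 + 8)) + 24*97 = (23 - 4*9) + 2328 = (23 - 1*36) + 2328 = (23 - 36) + 2328 = -13 + 2328 = 2315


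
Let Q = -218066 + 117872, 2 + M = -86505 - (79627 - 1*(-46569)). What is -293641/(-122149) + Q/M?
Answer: 24898972843/8660486249 ≈ 2.8750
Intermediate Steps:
M = -212703 (M = -2 + (-86505 - (79627 - 1*(-46569))) = -2 + (-86505 - (79627 + 46569)) = -2 + (-86505 - 1*126196) = -2 + (-86505 - 126196) = -2 - 212701 = -212703)
Q = -100194
-293641/(-122149) + Q/M = -293641/(-122149) - 100194/(-212703) = -293641*(-1/122149) - 100194*(-1/212703) = 293641/122149 + 33398/70901 = 24898972843/8660486249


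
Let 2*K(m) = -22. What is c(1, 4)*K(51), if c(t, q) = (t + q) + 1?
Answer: -66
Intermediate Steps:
c(t, q) = 1 + q + t (c(t, q) = (q + t) + 1 = 1 + q + t)
K(m) = -11 (K(m) = (½)*(-22) = -11)
c(1, 4)*K(51) = (1 + 4 + 1)*(-11) = 6*(-11) = -66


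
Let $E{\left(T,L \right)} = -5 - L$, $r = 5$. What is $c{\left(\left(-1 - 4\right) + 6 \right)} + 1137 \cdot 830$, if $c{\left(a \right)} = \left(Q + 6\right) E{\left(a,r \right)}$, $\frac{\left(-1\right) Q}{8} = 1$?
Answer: $943730$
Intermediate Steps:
$Q = -8$ ($Q = \left(-8\right) 1 = -8$)
$c{\left(a \right)} = 20$ ($c{\left(a \right)} = \left(-8 + 6\right) \left(-5 - 5\right) = - 2 \left(-5 - 5\right) = \left(-2\right) \left(-10\right) = 20$)
$c{\left(\left(-1 - 4\right) + 6 \right)} + 1137 \cdot 830 = 20 + 1137 \cdot 830 = 20 + 943710 = 943730$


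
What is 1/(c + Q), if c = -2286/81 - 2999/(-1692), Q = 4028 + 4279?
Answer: 1692/14010691 ≈ 0.00012076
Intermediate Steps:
Q = 8307
c = -44753/1692 (c = -2286*1/81 - 2999*(-1/1692) = -254/9 + 2999/1692 = -44753/1692 ≈ -26.450)
1/(c + Q) = 1/(-44753/1692 + 8307) = 1/(14010691/1692) = 1692/14010691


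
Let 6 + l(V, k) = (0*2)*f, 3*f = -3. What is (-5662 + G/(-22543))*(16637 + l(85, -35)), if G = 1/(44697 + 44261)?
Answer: -188836068472332699/2005380194 ≈ -9.4165e+7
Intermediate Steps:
f = -1 (f = (⅓)*(-3) = -1)
G = 1/88958 ≈ 1.1241e-5
l(V, k) = -6 (l(V, k) = -6 + (0*2)*(-1) = -6 + 0*(-1) = -6 + 0 = -6)
(-5662 + G/(-22543))*(16637 + l(85, -35)) = (-5662 + (1/88958)/(-22543))*(16637 - 6) = (-5662 + (1/88958)*(-1/22543))*16631 = (-5662 - 1/2005380194)*16631 = -11354462658429/2005380194*16631 = -188836068472332699/2005380194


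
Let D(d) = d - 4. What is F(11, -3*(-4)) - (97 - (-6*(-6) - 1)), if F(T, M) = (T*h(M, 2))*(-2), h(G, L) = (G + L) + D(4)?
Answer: -370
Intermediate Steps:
D(d) = -4 + d
h(G, L) = G + L (h(G, L) = (G + L) + (-4 + 4) = (G + L) + 0 = G + L)
F(T, M) = -2*T*(2 + M) (F(T, M) = (T*(M + 2))*(-2) = (T*(2 + M))*(-2) = -2*T*(2 + M))
F(11, -3*(-4)) - (97 - (-6*(-6) - 1)) = -2*11*(2 - 3*(-4)) - (97 - (-6*(-6) - 1)) = -2*11*(2 - 1*(-12)) - (97 - (36 - 1)) = -2*11*(2 + 12) - (97 - 1*35) = -2*11*14 - (97 - 35) = -308 - 1*62 = -308 - 62 = -370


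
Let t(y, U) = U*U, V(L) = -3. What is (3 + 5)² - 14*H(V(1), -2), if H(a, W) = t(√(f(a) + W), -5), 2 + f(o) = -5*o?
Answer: -286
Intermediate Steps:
f(o) = -2 - 5*o
t(y, U) = U²
H(a, W) = 25 (H(a, W) = (-5)² = 25)
(3 + 5)² - 14*H(V(1), -2) = (3 + 5)² - 14*25 = 8² - 350 = 64 - 350 = -286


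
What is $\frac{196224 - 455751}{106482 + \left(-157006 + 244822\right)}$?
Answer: $- \frac{86509}{64766} \approx -1.3357$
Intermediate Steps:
$\frac{196224 - 455751}{106482 + \left(-157006 + 244822\right)} = - \frac{259527}{106482 + 87816} = - \frac{259527}{194298} = \left(-259527\right) \frac{1}{194298} = - \frac{86509}{64766}$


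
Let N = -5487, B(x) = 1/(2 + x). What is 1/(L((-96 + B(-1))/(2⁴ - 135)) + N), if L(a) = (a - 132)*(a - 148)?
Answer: 14161/195791514 ≈ 7.2327e-5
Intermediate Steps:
L(a) = (-148 + a)*(-132 + a) (L(a) = (-132 + a)*(-148 + a) = (-148 + a)*(-132 + a))
1/(L((-96 + B(-1))/(2⁴ - 135)) + N) = 1/((19536 + ((-96 + 1/(2 - 1))/(2⁴ - 135))² - 280*(-96 + 1/(2 - 1))/(2⁴ - 135)) - 5487) = 1/((19536 + ((-96 + 1/1)/(16 - 135))² - 280*(-96 + 1/1)/(16 - 135)) - 5487) = 1/((19536 + ((-96 + 1)/(-119))² - 280*(-96 + 1)/(-119)) - 5487) = 1/((19536 + (-95*(-1/119))² - (-26600)*(-1)/119) - 5487) = 1/((19536 + (95/119)² - 280*95/119) - 5487) = 1/((19536 + 9025/14161 - 3800/17) - 5487) = 1/(273492921/14161 - 5487) = 1/(195791514/14161) = 14161/195791514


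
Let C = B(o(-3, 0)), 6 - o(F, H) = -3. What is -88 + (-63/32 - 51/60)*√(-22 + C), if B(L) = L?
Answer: -88 - 451*I*√13/160 ≈ -88.0 - 10.163*I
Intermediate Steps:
o(F, H) = 9 (o(F, H) = 6 - 1*(-3) = 6 + 3 = 9)
C = 9
-88 + (-63/32 - 51/60)*√(-22 + C) = -88 + (-63/32 - 51/60)*√(-22 + 9) = -88 + (-63*1/32 - 51*1/60)*√(-13) = -88 + (-63/32 - 17/20)*(I*√13) = -88 - 451*I*√13/160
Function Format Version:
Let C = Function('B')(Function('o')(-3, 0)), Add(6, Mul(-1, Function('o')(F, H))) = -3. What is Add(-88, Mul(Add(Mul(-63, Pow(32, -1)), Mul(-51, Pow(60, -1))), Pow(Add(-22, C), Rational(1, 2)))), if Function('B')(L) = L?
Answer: Add(-88, Mul(Rational(-451, 160), I, Pow(13, Rational(1, 2)))) ≈ Add(-88.000, Mul(-10.163, I))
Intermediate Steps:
Function('o')(F, H) = 9 (Function('o')(F, H) = Add(6, Mul(-1, -3)) = Add(6, 3) = 9)
C = 9
Add(-88, Mul(Add(Mul(-63, Pow(32, -1)), Mul(-51, Pow(60, -1))), Pow(Add(-22, C), Rational(1, 2)))) = Add(-88, Mul(Add(Mul(-63, Pow(32, -1)), Mul(-51, Pow(60, -1))), Pow(Add(-22, 9), Rational(1, 2)))) = Add(-88, Mul(Add(Mul(-63, Rational(1, 32)), Mul(-51, Rational(1, 60))), Pow(-13, Rational(1, 2)))) = Add(-88, Mul(Add(Rational(-63, 32), Rational(-17, 20)), Mul(I, Pow(13, Rational(1, 2))))) = Add(-88, Mul(Rational(-451, 160), Mul(I, Pow(13, Rational(1, 2))))) = Add(-88, Mul(Rational(-451, 160), I, Pow(13, Rational(1, 2))))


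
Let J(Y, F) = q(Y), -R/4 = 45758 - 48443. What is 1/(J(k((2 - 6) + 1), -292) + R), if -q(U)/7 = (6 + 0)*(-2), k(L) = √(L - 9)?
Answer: 1/10824 ≈ 9.2387e-5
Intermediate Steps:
k(L) = √(-9 + L)
q(U) = 84 (q(U) = -7*(6 + 0)*(-2) = -42*(-2) = -7*(-12) = 84)
R = 10740 (R = -4*(45758 - 48443) = -4*(-2685) = 10740)
J(Y, F) = 84
1/(J(k((2 - 6) + 1), -292) + R) = 1/(84 + 10740) = 1/10824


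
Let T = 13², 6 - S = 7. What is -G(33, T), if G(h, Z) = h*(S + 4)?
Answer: -99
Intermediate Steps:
S = -1 (S = 6 - 1*7 = 6 - 7 = -1)
T = 169
G(h, Z) = 3*h (G(h, Z) = h*(-1 + 4) = h*3 = 3*h)
-G(33, T) = -3*33 = -1*99 = -99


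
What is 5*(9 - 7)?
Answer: 10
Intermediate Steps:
5*(9 - 7) = 5*2 = 10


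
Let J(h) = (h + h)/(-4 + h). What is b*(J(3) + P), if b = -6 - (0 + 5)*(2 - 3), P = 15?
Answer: -9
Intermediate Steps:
b = -1 (b = -6 - 5*(-1) = -6 - 1*(-5) = -6 + 5 = -1)
J(h) = 2*h/(-4 + h) (J(h) = (2*h)/(-4 + h) = 2*h/(-4 + h))
b*(J(3) + P) = -(2*3/(-4 + 3) + 15) = -(2*3/(-1) + 15) = -(2*3*(-1) + 15) = -(-6 + 15) = -1*9 = -9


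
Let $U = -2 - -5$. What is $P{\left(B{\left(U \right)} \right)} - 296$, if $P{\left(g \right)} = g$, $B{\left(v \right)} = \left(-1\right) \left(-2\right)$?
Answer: $-294$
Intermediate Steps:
$U = 3$ ($U = -2 + 5 = 3$)
$B{\left(v \right)} = 2$
$P{\left(B{\left(U \right)} \right)} - 296 = 2 - 296 = -294$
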